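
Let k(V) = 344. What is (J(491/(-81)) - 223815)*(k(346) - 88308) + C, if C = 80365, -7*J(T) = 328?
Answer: 137843053367/7 ≈ 1.9692e+10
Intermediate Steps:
J(T) = -328/7 (J(T) = -⅐*328 = -328/7)
(J(491/(-81)) - 223815)*(k(346) - 88308) + C = (-328/7 - 223815)*(344 - 88308) + 80365 = -1567033/7*(-87964) + 80365 = 137842490812/7 + 80365 = 137843053367/7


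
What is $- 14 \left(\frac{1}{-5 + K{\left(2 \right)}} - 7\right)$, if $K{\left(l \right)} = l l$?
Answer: $112$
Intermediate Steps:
$K{\left(l \right)} = l^{2}$
$- 14 \left(\frac{1}{-5 + K{\left(2 \right)}} - 7\right) = - 14 \left(\frac{1}{-5 + 2^{2}} - 7\right) = - 14 \left(\frac{1}{-5 + 4} - 7\right) = - 14 \left(\frac{1}{-1} - 7\right) = - 14 \left(-1 - 7\right) = \left(-14\right) \left(-8\right) = 112$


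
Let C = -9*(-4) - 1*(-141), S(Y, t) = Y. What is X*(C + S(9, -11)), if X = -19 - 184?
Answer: -37758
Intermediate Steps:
C = 177 (C = 36 + 141 = 177)
X = -203
X*(C + S(9, -11)) = -203*(177 + 9) = -203*186 = -37758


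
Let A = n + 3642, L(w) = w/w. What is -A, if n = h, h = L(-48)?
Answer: -3643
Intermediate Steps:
L(w) = 1
h = 1
n = 1
A = 3643 (A = 1 + 3642 = 3643)
-A = -1*3643 = -3643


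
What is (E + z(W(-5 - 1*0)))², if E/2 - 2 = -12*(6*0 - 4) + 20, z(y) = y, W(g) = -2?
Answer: 19044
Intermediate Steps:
E = 140 (E = 4 + 2*(-12*(6*0 - 4) + 20) = 4 + 2*(-12*(0 - 4) + 20) = 4 + 2*(-12*(-4) + 20) = 4 + 2*(48 + 20) = 4 + 2*68 = 4 + 136 = 140)
(E + z(W(-5 - 1*0)))² = (140 - 2)² = 138² = 19044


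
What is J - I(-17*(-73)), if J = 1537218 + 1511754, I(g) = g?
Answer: 3047731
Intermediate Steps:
J = 3048972
J - I(-17*(-73)) = 3048972 - (-17)*(-73) = 3048972 - 1*1241 = 3048972 - 1241 = 3047731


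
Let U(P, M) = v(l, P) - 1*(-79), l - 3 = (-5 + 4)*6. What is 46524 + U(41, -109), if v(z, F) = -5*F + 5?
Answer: 46403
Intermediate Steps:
l = -3 (l = 3 + (-5 + 4)*6 = 3 - 1*6 = 3 - 6 = -3)
v(z, F) = 5 - 5*F
U(P, M) = 84 - 5*P (U(P, M) = (5 - 5*P) - 1*(-79) = (5 - 5*P) + 79 = 84 - 5*P)
46524 + U(41, -109) = 46524 + (84 - 5*41) = 46524 + (84 - 205) = 46524 - 121 = 46403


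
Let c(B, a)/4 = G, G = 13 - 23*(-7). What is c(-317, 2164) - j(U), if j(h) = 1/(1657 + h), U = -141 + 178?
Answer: 1179023/1694 ≈ 696.00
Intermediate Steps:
G = 174 (G = 13 + 161 = 174)
U = 37
c(B, a) = 696 (c(B, a) = 4*174 = 696)
c(-317, 2164) - j(U) = 696 - 1/(1657 + 37) = 696 - 1/1694 = 1179023/1694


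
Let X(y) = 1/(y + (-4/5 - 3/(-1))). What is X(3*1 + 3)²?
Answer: 25/1681 ≈ 0.014872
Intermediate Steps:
X(y) = 1/(11/5 + y) (X(y) = 1/(y + (-4*⅕ - 3*(-1))) = 1/(y + (-⅘ + 3)) = 1/(y + 11/5) = 1/(11/5 + y))
X(3*1 + 3)² = (5/(11 + 5*(3*1 + 3)))² = (5/(11 + 5*(3 + 3)))² = (5/(11 + 5*6))² = (5/(11 + 30))² = (5/41)² = 25/1681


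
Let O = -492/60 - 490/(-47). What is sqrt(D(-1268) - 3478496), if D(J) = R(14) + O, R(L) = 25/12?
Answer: I*sqrt(6915589331145)/1410 ≈ 1865.1*I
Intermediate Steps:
O = 523/235 (O = -492*1/60 - 490*(-1/47) = -41/5 + 490/47 = 523/235 ≈ 2.2255)
R(L) = 25/12 (R(L) = 25*(1/12) = 25/12)
D(J) = 12151/2820 (D(J) = 25/12 + 523/235 = 12151/2820)
sqrt(D(-1268) - 3478496) = sqrt(12151/2820 - 3478496) = sqrt(-9809346569/2820) = I*sqrt(6915589331145)/1410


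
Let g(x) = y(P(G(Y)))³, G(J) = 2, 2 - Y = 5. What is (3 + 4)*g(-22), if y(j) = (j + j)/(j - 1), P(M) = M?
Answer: 448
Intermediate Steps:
Y = -3 (Y = 2 - 1*5 = 2 - 5 = -3)
y(j) = 2*j/(-1 + j) (y(j) = (2*j)/(-1 + j) = 2*j/(-1 + j))
g(x) = 64 (g(x) = (2*2/(-1 + 2))³ = (2*2/1)³ = (2*2*1)³ = 4³ = 64)
(3 + 4)*g(-22) = (3 + 4)*64 = 7*64 = 448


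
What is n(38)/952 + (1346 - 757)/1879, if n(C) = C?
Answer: 316065/894404 ≈ 0.35338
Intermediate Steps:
n(38)/952 + (1346 - 757)/1879 = 38/952 + (1346 - 757)/1879 = 38*(1/952) + 589*(1/1879) = 19/476 + 589/1879 = 316065/894404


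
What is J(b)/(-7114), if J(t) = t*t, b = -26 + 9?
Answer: -289/7114 ≈ -0.040624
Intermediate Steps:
b = -17
J(t) = t²
J(b)/(-7114) = (-17)²/(-7114) = 289*(-1/7114) = -289/7114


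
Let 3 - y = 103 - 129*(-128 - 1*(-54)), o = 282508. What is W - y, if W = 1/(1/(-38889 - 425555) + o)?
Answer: 1265643418449390/131209145551 ≈ 9646.0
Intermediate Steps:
y = -9646 (y = 3 - (103 - 129*(-128 - 1*(-54))) = 3 - (103 - 129*(-128 + 54)) = 3 - (103 - 129*(-74)) = 3 - (103 + 9546) = 3 - 1*9649 = 3 - 9649 = -9646)
W = 464444/131209145551 (W = 1/(1/(-38889 - 425555) + 282508) = 1/(1/(-464444) + 282508) = 1/(-1/464444 + 282508) = 1/(131209145551/464444) = 464444/131209145551 ≈ 3.5397e-6)
W - y = 464444/131209145551 - 1*(-9646) = 464444/131209145551 + 9646 = 1265643418449390/131209145551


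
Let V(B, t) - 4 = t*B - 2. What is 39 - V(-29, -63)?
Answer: -1790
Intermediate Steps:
V(B, t) = 2 + B*t (V(B, t) = 4 + (t*B - 2) = 4 + (B*t - 2) = 4 + (-2 + B*t) = 2 + B*t)
39 - V(-29, -63) = 39 - (2 - 29*(-63)) = 39 - (2 + 1827) = 39 - 1*1829 = 39 - 1829 = -1790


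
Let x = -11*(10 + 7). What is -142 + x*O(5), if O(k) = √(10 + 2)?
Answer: -142 - 374*√3 ≈ -789.79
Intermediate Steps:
x = -187 (x = -11*17 = -187)
O(k) = 2*√3 (O(k) = √12 = 2*√3)
-142 + x*O(5) = -142 - 374*√3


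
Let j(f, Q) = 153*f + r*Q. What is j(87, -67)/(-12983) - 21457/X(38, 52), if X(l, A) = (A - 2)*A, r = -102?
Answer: -330953231/33755800 ≈ -9.8043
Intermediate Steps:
X(l, A) = A*(-2 + A) (X(l, A) = (-2 + A)*A = A*(-2 + A))
j(f, Q) = -102*Q + 153*f (j(f, Q) = 153*f - 102*Q = -102*Q + 153*f)
j(87, -67)/(-12983) - 21457/X(38, 52) = (-102*(-67) + 153*87)/(-12983) - 21457*1/(52*(-2 + 52)) = (6834 + 13311)*(-1/12983) - 21457/(52*50) = 20145*(-1/12983) - 21457/2600 = -20145/12983 - 21457*1/2600 = -20145/12983 - 21457/2600 = -330953231/33755800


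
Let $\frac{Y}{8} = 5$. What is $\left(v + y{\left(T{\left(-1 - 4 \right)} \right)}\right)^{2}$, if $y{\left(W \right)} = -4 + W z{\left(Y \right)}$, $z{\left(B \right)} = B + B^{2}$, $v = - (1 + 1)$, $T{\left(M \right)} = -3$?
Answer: $24265476$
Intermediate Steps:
$Y = 40$ ($Y = 8 \cdot 5 = 40$)
$v = -2$ ($v = \left(-1\right) 2 = -2$)
$y{\left(W \right)} = -4 + 1640 W$ ($y{\left(W \right)} = -4 + W 40 \left(1 + 40\right) = -4 + W 40 \cdot 41 = -4 + W 1640 = -4 + 1640 W$)
$\left(v + y{\left(T{\left(-1 - 4 \right)} \right)}\right)^{2} = \left(-2 + \left(-4 + 1640 \left(-3\right)\right)\right)^{2} = \left(-2 - 4924\right)^{2} = \left(-4926\right)^{2} = 24265476$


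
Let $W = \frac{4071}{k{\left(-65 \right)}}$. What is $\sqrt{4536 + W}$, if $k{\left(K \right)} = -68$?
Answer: $\frac{\sqrt{5174409}}{34} \approx 66.904$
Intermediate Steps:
$W = - \frac{4071}{68}$ ($W = \frac{4071}{-68} = 4071 \left(- \frac{1}{68}\right) = - \frac{4071}{68} \approx -59.868$)
$\sqrt{4536 + W} = \sqrt{4536 - \frac{4071}{68}} = \sqrt{\frac{304377}{68}} = \frac{\sqrt{5174409}}{34}$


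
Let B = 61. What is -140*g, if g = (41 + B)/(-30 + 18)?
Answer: 1190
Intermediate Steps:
g = -17/2 (g = (41 + 61)/(-30 + 18) = 102/(-12) = 102*(-1/12) = -17/2 ≈ -8.5000)
-140*g = -140*(-17/2) = 1190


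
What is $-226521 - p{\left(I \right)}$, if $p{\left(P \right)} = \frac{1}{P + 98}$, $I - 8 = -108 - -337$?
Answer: $- \frac{75884536}{335} \approx -2.2652 \cdot 10^{5}$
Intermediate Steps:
$I = 237$ ($I = 8 - -229 = 8 + \left(-108 + 337\right) = 8 + 229 = 237$)
$p{\left(P \right)} = \frac{1}{98 + P}$
$-226521 - p{\left(I \right)} = -226521 - \frac{1}{98 + 237} = -226521 - \frac{1}{335} = - \frac{75884536}{335}$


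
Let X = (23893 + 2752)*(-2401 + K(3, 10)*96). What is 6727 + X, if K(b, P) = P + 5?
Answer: -25599118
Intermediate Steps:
K(b, P) = 5 + P
X = -25605845 (X = (23893 + 2752)*(-2401 + (5 + 10)*96) = 26645*(-2401 + 15*96) = 26645*(-2401 + 1440) = 26645*(-961) = -25605845)
6727 + X = 6727 - 25605845 = -25599118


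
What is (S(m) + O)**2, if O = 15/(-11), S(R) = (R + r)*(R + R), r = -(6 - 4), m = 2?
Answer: 225/121 ≈ 1.8595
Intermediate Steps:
r = -2 (r = -1*2 = -2)
S(R) = 2*R*(-2 + R) (S(R) = (R - 2)*(R + R) = (-2 + R)*(2*R) = 2*R*(-2 + R))
O = -15/11 (O = 15*(-1/11) = -15/11 ≈ -1.3636)
(S(m) + O)**2 = (2*2*(-2 + 2) - 15/11)**2 = (2*2*0 - 15/11)**2 = (0 - 15/11)**2 = (-15/11)**2 = 225/121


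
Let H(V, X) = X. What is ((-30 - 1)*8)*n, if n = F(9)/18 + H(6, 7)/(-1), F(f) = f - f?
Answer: 1736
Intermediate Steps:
F(f) = 0
n = -7 (n = 0/18 + 7/(-1) = 0*(1/18) + 7*(-1) = 0 - 7 = -7)
((-30 - 1)*8)*n = ((-30 - 1)*8)*(-7) = -31*8*(-7) = -248*(-7) = 1736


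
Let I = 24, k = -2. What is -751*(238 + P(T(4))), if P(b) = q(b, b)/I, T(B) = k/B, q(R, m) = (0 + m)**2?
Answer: -17159599/96 ≈ -1.7875e+5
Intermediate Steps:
q(R, m) = m**2
T(B) = -2/B
P(b) = b**2/24
-751*(238 + P(T(4))) = -751*(238 + (-2/4)**2/24) = -751*(238 + (-2*1/4)**2/24) = -751*(238 + (-1/2)**2/24) = -751*(238 + (1/24)*(1/4)) = -751*(238 + 1/96) = -751*22849/96 = -17159599/96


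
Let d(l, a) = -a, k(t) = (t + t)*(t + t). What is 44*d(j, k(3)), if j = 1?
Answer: -1584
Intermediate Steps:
k(t) = 4*t² (k(t) = (2*t)*(2*t) = 4*t²)
44*d(j, k(3)) = 44*(-4*3²) = 44*(-4*9) = 44*(-1*36) = 44*(-36) = -1584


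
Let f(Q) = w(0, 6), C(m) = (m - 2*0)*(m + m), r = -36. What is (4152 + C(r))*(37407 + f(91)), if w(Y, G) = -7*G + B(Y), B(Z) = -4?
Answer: 251962584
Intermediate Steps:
C(m) = 2*m² (C(m) = (m + 0)*(2*m) = m*(2*m) = 2*m²)
w(Y, G) = -4 - 7*G (w(Y, G) = -7*G - 4 = -4 - 7*G)
f(Q) = -46 (f(Q) = -4 - 7*6 = -4 - 42 = -46)
(4152 + C(r))*(37407 + f(91)) = (4152 + 2*(-36)²)*(37407 - 46) = (4152 + 2*1296)*37361 = (4152 + 2592)*37361 = 6744*37361 = 251962584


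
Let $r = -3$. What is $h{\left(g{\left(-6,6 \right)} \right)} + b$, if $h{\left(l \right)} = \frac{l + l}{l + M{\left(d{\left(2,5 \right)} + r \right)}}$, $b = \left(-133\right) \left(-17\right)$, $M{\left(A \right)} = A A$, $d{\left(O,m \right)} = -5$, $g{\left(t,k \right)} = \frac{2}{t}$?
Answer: $\frac{431849}{191} \approx 2261.0$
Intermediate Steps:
$M{\left(A \right)} = A^{2}$
$b = 2261$
$h{\left(l \right)} = \frac{2 l}{64 + l}$ ($h{\left(l \right)} = \frac{l + l}{l + \left(-5 - 3\right)^{2}} = \frac{2 l}{l + \left(-8\right)^{2}} = \frac{2 l}{l + 64} = \frac{2 l}{64 + l}$)
$h{\left(g{\left(-6,6 \right)} \right)} + b = \frac{2 \frac{2}{-6}}{64 + \frac{2}{-6}} + 2261 = \frac{2 \cdot 2 \left(- \frac{1}{6}\right)}{64 + 2 \left(- \frac{1}{6}\right)} + 2261 = 2 \left(- \frac{1}{3}\right) \frac{1}{64 - \frac{1}{3}} + 2261 = 2 \left(- \frac{1}{3}\right) \frac{1}{\frac{191}{3}} + 2261 = 2 \left(- \frac{1}{3}\right) \frac{3}{191} + 2261 = - \frac{2}{191} + 2261 = \frac{431849}{191}$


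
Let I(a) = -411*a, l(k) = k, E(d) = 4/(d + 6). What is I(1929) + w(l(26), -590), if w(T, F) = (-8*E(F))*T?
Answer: -57875683/73 ≈ -7.9282e+5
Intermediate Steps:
E(d) = 4/(6 + d)
w(T, F) = -32*T/(6 + F) (w(T, F) = (-32/(6 + F))*T = -32*T/(6 + F))
I(1929) + w(l(26), -590) = -411*1929 - 32*26/(6 - 590) = -792819 - 32*26/(-584) = -792819 - 32*26*(-1/584) = -792819 + 104/73 = -57875683/73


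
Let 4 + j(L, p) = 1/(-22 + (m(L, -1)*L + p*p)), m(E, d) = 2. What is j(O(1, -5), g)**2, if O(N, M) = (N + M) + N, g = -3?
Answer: 5929/361 ≈ 16.424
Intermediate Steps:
O(N, M) = M + 2*N (O(N, M) = (M + N) + N = M + 2*N)
j(L, p) = -4 + 1/(-22 + p**2 + 2*L) (j(L, p) = -4 + 1/(-22 + (2*L + p*p)) = -4 + 1/(-22 + (2*L + p**2)) = -4 + 1/(-22 + (p**2 + 2*L)) = -4 + 1/(-22 + p**2 + 2*L))
j(O(1, -5), g)**2 = ((89 - 8*(-5 + 2*1) - 4*(-3)**2)/(-22 + (-3)**2 + 2*(-5 + 2*1)))**2 = ((89 - 8*(-5 + 2) - 4*9)/(-22 + 9 + 2*(-5 + 2)))**2 = ((89 - 8*(-3) - 36)/(-22 + 9 + 2*(-3)))**2 = ((89 + 24 - 36)/(-22 + 9 - 6))**2 = (77/(-19))**2 = (-1/19*77)**2 = (-77/19)**2 = 5929/361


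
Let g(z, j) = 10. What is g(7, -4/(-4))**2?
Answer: 100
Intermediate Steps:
g(7, -4/(-4))**2 = 10**2 = 100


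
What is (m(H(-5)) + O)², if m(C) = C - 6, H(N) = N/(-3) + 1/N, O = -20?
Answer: 135424/225 ≈ 601.88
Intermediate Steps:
H(N) = 1/N - N/3 (H(N) = N*(-⅓) + 1/N = -N/3 + 1/N = 1/N - N/3)
m(C) = -6 + C
(m(H(-5)) + O)² = ((-6 + (1/(-5) - ⅓*(-5))) - 20)² = ((-6 + (-⅕ + 5/3)) - 20)² = ((-6 + 22/15) - 20)² = (-68/15 - 20)² = (-368/15)² = 135424/225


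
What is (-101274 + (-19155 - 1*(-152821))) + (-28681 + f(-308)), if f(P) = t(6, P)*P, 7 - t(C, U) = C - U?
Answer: 98267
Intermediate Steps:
t(C, U) = 7 + U - C (t(C, U) = 7 - (C - U) = 7 + (U - C) = 7 + U - C)
f(P) = P*(1 + P) (f(P) = (7 + P - 1*6)*P = (7 + P - 6)*P = (1 + P)*P = P*(1 + P))
(-101274 + (-19155 - 1*(-152821))) + (-28681 + f(-308)) = (-101274 + (-19155 - 1*(-152821))) + (-28681 - 308*(1 - 308)) = (-101274 + (-19155 + 152821)) + (-28681 - 308*(-307)) = (-101274 + 133666) + (-28681 + 94556) = 32392 + 65875 = 98267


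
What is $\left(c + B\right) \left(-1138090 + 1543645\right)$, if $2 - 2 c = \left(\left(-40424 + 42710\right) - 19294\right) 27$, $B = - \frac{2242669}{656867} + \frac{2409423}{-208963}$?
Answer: $\frac{12780776435167473710055}{137260898921} \approx 9.3113 \cdot 10^{10}$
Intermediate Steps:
$B = - \frac{2051305299988}{137260898921}$ ($B = \left(-2242669\right) \frac{1}{656867} + 2409423 \left(- \frac{1}{208963}\right) = - \frac{2242669}{656867} - \frac{2409423}{208963} = - \frac{2051305299988}{137260898921} \approx -14.945$)
$c = 229609$ ($c = 1 - \frac{\left(\left(-40424 + 42710\right) - 19294\right) 27}{2} = 1 - \frac{\left(2286 - 19294\right) 27}{2} = 1 - \frac{\left(-17008\right) 27}{2} = 1 - -229608 = 1 + 229608 = 229609$)
$\left(c + B\right) \left(-1138090 + 1543645\right) = \left(229609 - \frac{2051305299988}{137260898921}\right) \left(-1138090 + 1543645\right) = \frac{31514286435051901}{137260898921} \cdot 405555 = \frac{12780776435167473710055}{137260898921}$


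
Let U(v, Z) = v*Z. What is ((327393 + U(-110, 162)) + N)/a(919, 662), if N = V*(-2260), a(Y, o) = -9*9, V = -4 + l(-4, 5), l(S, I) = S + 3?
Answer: -320873/81 ≈ -3961.4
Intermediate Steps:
l(S, I) = 3 + S
V = -5 (V = -4 + (3 - 4) = -4 - 1 = -5)
a(Y, o) = -81
N = 11300 (N = -5*(-2260) = 11300)
U(v, Z) = Z*v
((327393 + U(-110, 162)) + N)/a(919, 662) = ((327393 + 162*(-110)) + 11300)/(-81) = ((327393 - 17820) + 11300)*(-1/81) = (309573 + 11300)*(-1/81) = 320873*(-1/81) = -320873/81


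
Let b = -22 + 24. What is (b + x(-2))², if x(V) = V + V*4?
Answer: 64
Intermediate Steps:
x(V) = 5*V (x(V) = V + 4*V = 5*V)
b = 2
(b + x(-2))² = (2 + 5*(-2))² = (2 - 10)² = (-8)² = 64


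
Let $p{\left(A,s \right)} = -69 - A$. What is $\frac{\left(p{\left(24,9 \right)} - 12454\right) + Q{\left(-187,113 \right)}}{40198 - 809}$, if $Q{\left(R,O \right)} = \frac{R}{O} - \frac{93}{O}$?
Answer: $- \frac{1418091}{4450957} \approx -0.3186$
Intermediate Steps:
$Q{\left(R,O \right)} = - \frac{93}{O} + \frac{R}{O}$
$\frac{\left(p{\left(24,9 \right)} - 12454\right) + Q{\left(-187,113 \right)}}{40198 - 809} = \frac{\left(\left(-69 - 24\right) - 12454\right) + \frac{-93 - 187}{113}}{40198 - 809} = \frac{\left(\left(-69 - 24\right) - 12454\right) + \frac{1}{113} \left(-280\right)}{39389} = \left(\left(-93 - 12454\right) - \frac{280}{113}\right) \frac{1}{39389} = \left(-12547 - \frac{280}{113}\right) \frac{1}{39389} = \left(- \frac{1418091}{113}\right) \frac{1}{39389} = - \frac{1418091}{4450957}$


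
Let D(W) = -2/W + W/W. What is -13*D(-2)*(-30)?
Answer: 780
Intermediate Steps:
D(W) = 1 - 2/W (D(W) = -2/W + 1 = 1 - 2/W)
-13*D(-2)*(-30) = -13*(-2 - 2)/(-2)*(-30) = -(-13)*(-4)/2*(-30) = -13*2*(-30) = -26*(-30) = 780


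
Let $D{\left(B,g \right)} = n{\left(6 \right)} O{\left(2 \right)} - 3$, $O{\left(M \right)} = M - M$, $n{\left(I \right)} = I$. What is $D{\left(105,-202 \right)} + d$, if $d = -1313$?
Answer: $-1316$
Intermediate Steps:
$O{\left(M \right)} = 0$
$D{\left(B,g \right)} = -3$ ($D{\left(B,g \right)} = 6 \cdot 0 - 3 = 0 - 3 = -3$)
$D{\left(105,-202 \right)} + d = -3 - 1313 = -1316$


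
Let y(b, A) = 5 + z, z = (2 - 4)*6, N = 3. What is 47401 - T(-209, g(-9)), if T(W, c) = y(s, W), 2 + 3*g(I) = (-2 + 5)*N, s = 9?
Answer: 47408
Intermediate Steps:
z = -12 (z = -2*6 = -12)
y(b, A) = -7 (y(b, A) = 5 - 12 = -7)
g(I) = 7/3 (g(I) = -⅔ + ((-2 + 5)*3)/3 = -⅔ + (3*3)/3 = -⅔ + (⅓)*9 = -⅔ + 3 = 7/3)
T(W, c) = -7
47401 - T(-209, g(-9)) = 47401 - 1*(-7) = 47401 + 7 = 47408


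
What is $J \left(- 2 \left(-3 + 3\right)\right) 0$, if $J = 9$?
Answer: $0$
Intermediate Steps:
$J \left(- 2 \left(-3 + 3\right)\right) 0 = 9 \left(- 2 \left(-3 + 3\right)\right) 0 = 9 \left(\left(-2\right) 0\right) 0 = 9 \cdot 0 \cdot 0 = 0 \cdot 0 = 0$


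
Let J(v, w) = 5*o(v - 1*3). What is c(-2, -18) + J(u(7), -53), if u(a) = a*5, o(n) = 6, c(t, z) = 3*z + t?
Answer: -26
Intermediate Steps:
c(t, z) = t + 3*z
u(a) = 5*a
J(v, w) = 30 (J(v, w) = 5*6 = 30)
c(-2, -18) + J(u(7), -53) = (-2 + 3*(-18)) + 30 = (-2 - 54) + 30 = -56 + 30 = -26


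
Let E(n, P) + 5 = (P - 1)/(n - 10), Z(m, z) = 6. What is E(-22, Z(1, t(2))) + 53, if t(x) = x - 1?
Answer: 1531/32 ≈ 47.844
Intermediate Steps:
t(x) = -1 + x
E(n, P) = -5 + (-1 + P)/(-10 + n) (E(n, P) = -5 + (P - 1)/(n - 10) = -5 + (-1 + P)/(-10 + n))
E(-22, Z(1, t(2))) + 53 = (49 + 6 - 5*(-22))/(-10 - 22) + 53 = (49 + 6 + 110)/(-32) + 53 = -1/32*165 + 53 = -165/32 + 53 = 1531/32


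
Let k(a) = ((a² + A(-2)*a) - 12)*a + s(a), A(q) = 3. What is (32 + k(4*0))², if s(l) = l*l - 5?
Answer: 729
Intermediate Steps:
s(l) = -5 + l² (s(l) = l² - 5 = -5 + l²)
k(a) = -5 + a² + a*(-12 + a² + 3*a) (k(a) = ((a² + 3*a) - 12)*a + (-5 + a²) = (-12 + a² + 3*a)*a + (-5 + a²) = a*(-12 + a² + 3*a) + (-5 + a²) = -5 + a² + a*(-12 + a² + 3*a))
(32 + k(4*0))² = (32 + (-5 + (4*0)³ - 48*0 + 4*(4*0)²))² = (32 + (-5 + 0³ - 12*0 + 4*0²))² = (32 + (-5 + 0 + 0 + 4*0))² = (32 + (-5 + 0 + 0 + 0))² = (32 - 5)² = 27² = 729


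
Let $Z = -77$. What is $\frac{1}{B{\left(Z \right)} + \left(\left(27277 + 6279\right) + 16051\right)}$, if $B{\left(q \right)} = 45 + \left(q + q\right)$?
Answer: $\frac{1}{49498} \approx 2.0203 \cdot 10^{-5}$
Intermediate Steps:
$B{\left(q \right)} = 45 + 2 q$
$\frac{1}{B{\left(Z \right)} + \left(\left(27277 + 6279\right) + 16051\right)} = \frac{1}{\left(45 + 2 \left(-77\right)\right) + \left(\left(27277 + 6279\right) + 16051\right)} = \frac{1}{\left(45 - 154\right) + \left(33556 + 16051\right)} = \frac{1}{-109 + 49607} = \frac{1}{49498}$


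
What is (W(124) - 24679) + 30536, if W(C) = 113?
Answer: 5970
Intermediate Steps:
(W(124) - 24679) + 30536 = (113 - 24679) + 30536 = -24566 + 30536 = 5970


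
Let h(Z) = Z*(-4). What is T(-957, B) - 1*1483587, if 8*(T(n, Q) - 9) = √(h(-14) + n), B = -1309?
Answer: -1483578 + I*√901/8 ≈ -1.4836e+6 + 3.7521*I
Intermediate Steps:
h(Z) = -4*Z
T(n, Q) = 9 + √(56 + n)/8 (T(n, Q) = 9 + √(-4*(-14) + n)/8 = 9 + √(56 + n)/8)
T(-957, B) - 1*1483587 = (9 + √(56 - 957)/8) - 1*1483587 = (9 + √(-901)/8) - 1483587 = (9 + (I*√901)/8) - 1483587 = (9 + I*√901/8) - 1483587 = -1483578 + I*√901/8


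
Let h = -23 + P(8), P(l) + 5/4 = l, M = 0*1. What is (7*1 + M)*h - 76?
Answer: -759/4 ≈ -189.75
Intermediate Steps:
M = 0
P(l) = -5/4 + l
h = -65/4 (h = -23 + (-5/4 + 8) = -23 + 27/4 = -65/4 ≈ -16.250)
(7*1 + M)*h - 76 = (7*1 + 0)*(-65/4) - 76 = (7 + 0)*(-65/4) - 76 = 7*(-65/4) - 76 = -455/4 - 76 = -759/4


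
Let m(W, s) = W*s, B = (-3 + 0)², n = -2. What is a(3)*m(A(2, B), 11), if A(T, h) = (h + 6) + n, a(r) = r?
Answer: 429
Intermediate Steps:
B = 9 (B = (-3)² = 9)
A(T, h) = 4 + h (A(T, h) = (h + 6) - 2 = (6 + h) - 2 = 4 + h)
a(3)*m(A(2, B), 11) = 3*((4 + 9)*11) = 3*(13*11) = 3*143 = 429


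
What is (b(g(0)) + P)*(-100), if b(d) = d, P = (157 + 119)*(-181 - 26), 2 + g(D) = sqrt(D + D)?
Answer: 5713400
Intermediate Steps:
g(D) = -2 + sqrt(2)*sqrt(D) (g(D) = -2 + sqrt(D + D) = -2 + sqrt(2*D) = -2 + sqrt(2)*sqrt(D))
P = -57132 (P = 276*(-207) = -57132)
(b(g(0)) + P)*(-100) = ((-2 + sqrt(2)*sqrt(0)) - 57132)*(-100) = ((-2 + sqrt(2)*0) - 57132)*(-100) = ((-2 + 0) - 57132)*(-100) = (-2 - 57132)*(-100) = -57134*(-100) = 5713400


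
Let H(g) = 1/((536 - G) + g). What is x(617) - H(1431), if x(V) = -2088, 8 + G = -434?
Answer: -5029993/2409 ≈ -2088.0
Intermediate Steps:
G = -442 (G = -8 - 434 = -442)
H(g) = 1/(978 + g) (H(g) = 1/((536 - 1*(-442)) + g) = 1/((536 + 442) + g) = 1/(978 + g))
x(617) - H(1431) = -2088 - 1/(978 + 1431) = -2088 - 1/2409 = -5029993/2409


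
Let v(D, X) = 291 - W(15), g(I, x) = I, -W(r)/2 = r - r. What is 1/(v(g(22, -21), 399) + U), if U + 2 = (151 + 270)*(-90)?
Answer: -1/37601 ≈ -2.6595e-5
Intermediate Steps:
W(r) = 0 (W(r) = -2*(r - r) = -2*0 = 0)
v(D, X) = 291 (v(D, X) = 291 - 1*0 = 291 + 0 = 291)
U = -37892 (U = -2 + (151 + 270)*(-90) = -2 + 421*(-90) = -2 - 37890 = -37892)
1/(v(g(22, -21), 399) + U) = 1/(291 - 37892) = 1/(-37601) = -1/37601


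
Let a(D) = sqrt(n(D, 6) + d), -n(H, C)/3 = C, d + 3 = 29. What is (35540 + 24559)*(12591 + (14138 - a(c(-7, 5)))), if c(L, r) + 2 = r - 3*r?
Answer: 1606386171 - 120198*sqrt(2) ≈ 1.6062e+9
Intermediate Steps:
d = 26 (d = -3 + 29 = 26)
n(H, C) = -3*C
c(L, r) = -2 - 2*r (c(L, r) = -2 + (r - 3*r) = -2 - 2*r)
a(D) = 2*sqrt(2) (a(D) = sqrt(-3*6 + 26) = sqrt(-18 + 26) = sqrt(8) = 2*sqrt(2))
(35540 + 24559)*(12591 + (14138 - a(c(-7, 5)))) = (35540 + 24559)*(12591 + (14138 - 2*sqrt(2))) = 60099*(12591 + (14138 - 2*sqrt(2))) = 60099*(26729 - 2*sqrt(2)) = 1606386171 - 120198*sqrt(2)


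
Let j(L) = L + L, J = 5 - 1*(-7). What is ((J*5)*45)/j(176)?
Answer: 675/88 ≈ 7.6705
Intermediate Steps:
J = 12 (J = 5 + 7 = 12)
j(L) = 2*L
((J*5)*45)/j(176) = ((12*5)*45)/((2*176)) = (60*45)/352 = 2700*(1/352) = 675/88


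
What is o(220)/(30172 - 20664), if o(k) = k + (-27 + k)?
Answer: 413/9508 ≈ 0.043437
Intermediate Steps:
o(k) = -27 + 2*k
o(220)/(30172 - 20664) = (-27 + 2*220)/(30172 - 20664) = (-27 + 440)/9508 = 413*(1/9508) = 413/9508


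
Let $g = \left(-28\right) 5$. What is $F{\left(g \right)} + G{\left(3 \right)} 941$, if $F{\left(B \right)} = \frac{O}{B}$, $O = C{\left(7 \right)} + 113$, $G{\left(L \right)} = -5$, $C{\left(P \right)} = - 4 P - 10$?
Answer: $- \frac{131755}{28} \approx -4705.5$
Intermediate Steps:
$C{\left(P \right)} = -10 - 4 P$
$g = -140$
$O = 75$ ($O = \left(-10 - 28\right) + 113 = -38 + 113 = 75$)
$F{\left(B \right)} = \frac{75}{B}$
$F{\left(g \right)} + G{\left(3 \right)} 941 = \frac{75}{-140} - 4705 = 75 \left(- \frac{1}{140}\right) - 4705 = - \frac{15}{28} - 4705 = - \frac{131755}{28}$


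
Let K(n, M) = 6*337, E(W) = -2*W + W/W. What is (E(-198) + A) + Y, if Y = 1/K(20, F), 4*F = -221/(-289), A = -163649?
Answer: -330095543/2022 ≈ -1.6325e+5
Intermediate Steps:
F = 13/68 (F = (-221/(-289))/4 = (-221*(-1/289))/4 = (¼)*(13/17) = 13/68 ≈ 0.19118)
E(W) = 1 - 2*W (E(W) = -2*W + 1 = 1 - 2*W)
K(n, M) = 2022
Y = 1/2022 ≈ 0.00049456
(E(-198) + A) + Y = ((1 - 2*(-198)) - 163649) + 1/2022 = ((1 + 396) - 163649) + 1/2022 = (397 - 163649) + 1/2022 = -163252 + 1/2022 = -330095543/2022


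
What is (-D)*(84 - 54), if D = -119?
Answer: 3570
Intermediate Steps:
(-D)*(84 - 54) = (-1*(-119))*(84 - 54) = 119*30 = 3570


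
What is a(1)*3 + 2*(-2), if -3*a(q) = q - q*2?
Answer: -3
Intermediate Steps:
a(q) = q/3 (a(q) = -(q - q*2)/3 = -(q - 2*q)/3 = -(-1)*q/3 = q/3)
a(1)*3 + 2*(-2) = ((⅓)*1)*3 + 2*(-2) = (⅓)*3 - 4 = 1 - 4 = -3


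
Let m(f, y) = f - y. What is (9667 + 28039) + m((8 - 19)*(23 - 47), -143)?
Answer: 38113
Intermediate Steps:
(9667 + 28039) + m((8 - 19)*(23 - 47), -143) = (9667 + 28039) + ((8 - 19)*(23 - 47) - 1*(-143)) = 37706 + (-11*(-24) + 143) = 37706 + (264 + 143) = 37706 + 407 = 38113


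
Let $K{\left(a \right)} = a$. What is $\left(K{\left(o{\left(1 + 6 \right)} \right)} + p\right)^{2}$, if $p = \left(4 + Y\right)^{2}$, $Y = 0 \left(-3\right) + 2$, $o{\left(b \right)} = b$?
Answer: $1849$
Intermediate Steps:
$Y = 2$ ($Y = 0 + 2 = 2$)
$p = 36$ ($p = \left(4 + 2\right)^{2} = 6^{2} = 36$)
$\left(K{\left(o{\left(1 + 6 \right)} \right)} + p\right)^{2} = \left(\left(1 + 6\right) + 36\right)^{2} = \left(7 + 36\right)^{2} = 43^{2} = 1849$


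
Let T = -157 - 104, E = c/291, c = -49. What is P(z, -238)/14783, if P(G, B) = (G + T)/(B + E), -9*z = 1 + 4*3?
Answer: 229114/3073696143 ≈ 7.4540e-5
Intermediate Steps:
z = -13/9 (z = -(1 + 4*3)/9 = -(1 + 12)/9 = -⅑*13 = -13/9 ≈ -1.4444)
E = -49/291 ≈ -0.16838
T = -261
P(G, B) = (-261 + G)/(-49/291 + B) (P(G, B) = (G - 261)/(B - 49/291) = (-261 + G)/(-49/291 + B))
P(z, -238)/14783 = (291*(-261 - 13/9)/(-49 + 291*(-238)))/14783 = (291*(-2362/9)/(-49 - 69258))*(1/14783) = (291*(-2362/9)/(-69307))*(1/14783) = (291*(-1/69307)*(-2362/9))*(1/14783) = (229114/207921)*(1/14783) = 229114/3073696143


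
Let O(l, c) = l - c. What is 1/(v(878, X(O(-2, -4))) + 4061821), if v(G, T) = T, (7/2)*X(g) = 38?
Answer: 7/28432823 ≈ 2.4619e-7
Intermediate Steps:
X(g) = 76/7 (X(g) = (2/7)*38 = 76/7)
1/(v(878, X(O(-2, -4))) + 4061821) = 1/(76/7 + 4061821) = 1/(28432823/7) = 7/28432823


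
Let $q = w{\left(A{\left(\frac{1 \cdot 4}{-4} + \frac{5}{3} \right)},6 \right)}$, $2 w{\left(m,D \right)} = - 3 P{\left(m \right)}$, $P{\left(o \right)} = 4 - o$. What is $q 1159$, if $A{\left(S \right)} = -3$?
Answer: $- \frac{24339}{2} \approx -12170.0$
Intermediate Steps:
$w{\left(m,D \right)} = -6 + \frac{3 m}{2}$ ($w{\left(m,D \right)} = \frac{\left(-3\right) \left(4 - m\right)}{2} = \frac{-12 + 3 m}{2} = -6 + \frac{3 m}{2}$)
$q = - \frac{21}{2}$ ($q = -6 + \frac{3}{2} \left(-3\right) = -6 - \frac{9}{2} = - \frac{21}{2} \approx -10.5$)
$q 1159 = \left(- \frac{21}{2}\right) 1159 = - \frac{24339}{2}$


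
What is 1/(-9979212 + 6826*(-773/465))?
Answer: -465/4645610078 ≈ -1.0009e-7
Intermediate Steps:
1/(-9979212 + 6826*(-773/465)) = 1/(-9979212 - 5276498/465) = 1/(-4645610078/465) = -465/4645610078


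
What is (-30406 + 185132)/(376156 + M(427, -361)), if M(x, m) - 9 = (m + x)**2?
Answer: 154726/380521 ≈ 0.40662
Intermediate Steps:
M(x, m) = 9 + (m + x)**2
(-30406 + 185132)/(376156 + M(427, -361)) = (-30406 + 185132)/(376156 + (9 + (-361 + 427)**2)) = 154726/(376156 + (9 + 66**2)) = 154726/(376156 + (9 + 4356)) = 154726/(376156 + 4365) = 154726/380521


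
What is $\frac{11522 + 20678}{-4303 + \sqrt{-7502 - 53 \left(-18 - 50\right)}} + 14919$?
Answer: $\frac{276156952133}{18519707} - \frac{32200 i \sqrt{3898}}{18519707} \approx 14912.0 - 0.10855 i$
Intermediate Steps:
$\frac{11522 + 20678}{-4303 + \sqrt{-7502 - 53 \left(-18 - 50\right)}} + 14919 = \frac{32200}{-4303 + \sqrt{-7502 - -3604}} + 14919 = \frac{32200}{-4303 + \sqrt{-7502 + 3604}} + 14919 = \frac{32200}{-4303 + \sqrt{-3898}} + 14919 = \frac{32200}{-4303 + i \sqrt{3898}} + 14919 = 14919 + \frac{32200}{-4303 + i \sqrt{3898}}$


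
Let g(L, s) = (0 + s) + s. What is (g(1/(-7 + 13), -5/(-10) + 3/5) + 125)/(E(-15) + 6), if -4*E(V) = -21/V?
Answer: 2544/113 ≈ 22.513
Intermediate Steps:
E(V) = 21/(4*V) (E(V) = -(-21)/(4*V) = 21/(4*V))
g(L, s) = 2*s (g(L, s) = s + s = 2*s)
(g(1/(-7 + 13), -5/(-10) + 3/5) + 125)/(E(-15) + 6) = (2*(-5/(-10) + 3/5) + 125)/((21/4)/(-15) + 6) = (2*(-5*(-1/10) + 3*(1/5)) + 125)/((21/4)*(-1/15) + 6) = (2*(1/2 + 3/5) + 125)/(-7/20 + 6) = (2*(11/10) + 125)/(113/20) = (11/5 + 125)*(20/113) = (636/5)*(20/113) = 2544/113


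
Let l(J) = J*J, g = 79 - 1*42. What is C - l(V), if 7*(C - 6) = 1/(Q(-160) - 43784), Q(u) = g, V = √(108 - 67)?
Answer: -10718016/306229 ≈ -35.000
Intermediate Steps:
g = 37 (g = 79 - 42 = 37)
V = √41 ≈ 6.4031
Q(u) = 37
C = 1837373/306229 (C = 6 + 1/(7*(37 - 43784)) = 6 + (⅐)/(-43747) = 6 + (⅐)*(-1/43747) = 6 - 1/306229 = 1837373/306229 ≈ 6.0000)
l(J) = J²
C - l(V) = 1837373/306229 - (√41)² = 1837373/306229 - 1*41 = 1837373/306229 - 41 = -10718016/306229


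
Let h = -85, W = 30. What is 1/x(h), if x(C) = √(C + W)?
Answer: -I*√55/55 ≈ -0.13484*I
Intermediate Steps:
x(C) = √(30 + C) (x(C) = √(C + 30) = √(30 + C))
1/x(h) = 1/(√(30 - 85)) = 1/(√(-55)) = 1/(I*√55) = -I*√55/55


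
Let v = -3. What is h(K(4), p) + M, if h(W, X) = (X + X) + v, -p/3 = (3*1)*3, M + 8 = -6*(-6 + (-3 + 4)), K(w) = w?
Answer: -35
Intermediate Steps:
M = 22 (M = -8 - 6*(-6 + (-3 + 4)) = -8 - 6*(-6 + 1) = -8 - 6*(-5) = -8 + 30 = 22)
p = -27 (p = -3*3*1*3 = -9*3 = -3*9 = -27)
h(W, X) = -3 + 2*X (h(W, X) = (X + X) - 3 = 2*X - 3 = -3 + 2*X)
h(K(4), p) + M = (-3 + 2*(-27)) + 22 = (-3 - 54) + 22 = -57 + 22 = -35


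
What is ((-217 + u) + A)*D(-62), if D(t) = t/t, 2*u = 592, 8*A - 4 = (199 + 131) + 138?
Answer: 138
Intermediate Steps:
A = 59 (A = ½ + ((199 + 131) + 138)/8 = ½ + (330 + 138)/8 = ½ + (⅛)*468 = ½ + 117/2 = 59)
u = 296 (u = (½)*592 = 296)
D(t) = 1
((-217 + u) + A)*D(-62) = ((-217 + 296) + 59)*1 = (79 + 59)*1 = 138*1 = 138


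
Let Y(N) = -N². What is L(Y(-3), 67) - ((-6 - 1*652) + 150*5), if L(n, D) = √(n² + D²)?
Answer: -92 + √4570 ≈ -24.398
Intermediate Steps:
L(n, D) = √(D² + n²)
L(Y(-3), 67) - ((-6 - 1*652) + 150*5) = √(67² + (-1*(-3)²)²) - ((-6 - 1*652) + 150*5) = √(4489 + (-1*9)²) - ((-6 - 652) + 750) = √(4489 + (-9)²) - (-658 + 750) = √(4489 + 81) - 1*92 = √4570 - 92 = -92 + √4570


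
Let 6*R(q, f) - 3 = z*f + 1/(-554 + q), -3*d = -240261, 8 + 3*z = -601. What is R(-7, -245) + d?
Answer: 297475859/3366 ≈ 88377.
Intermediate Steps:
z = -203 (z = -8/3 + (⅓)*(-601) = -8/3 - 601/3 = -203)
d = 80087 (d = -⅓*(-240261) = 80087)
R(q, f) = ½ - 203*f/6 + 1/(6*(-554 + q)) (R(q, f) = ½ + (-203*f + 1/(-554 + q))/6 = ½ + (1/(-554 + q) - 203*f)/6 = ½ + (-203*f/6 + 1/(6*(-554 + q))) = ½ - 203*f/6 + 1/(6*(-554 + q)))
R(-7, -245) + d = (-1661 + 3*(-7) + 112462*(-245) - 203*(-245)*(-7))/(6*(-554 - 7)) + 80087 = (⅙)*(-1661 - 21 - 27553190 - 348145)/(-561) + 80087 = (⅙)*(-1/561)*(-27903017) + 80087 = 27903017/3366 + 80087 = 297475859/3366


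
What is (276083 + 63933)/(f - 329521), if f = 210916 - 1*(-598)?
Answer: -340016/118007 ≈ -2.8813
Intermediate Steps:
f = 211514 (f = 210916 + 598 = 211514)
(276083 + 63933)/(f - 329521) = (276083 + 63933)/(211514 - 329521) = 340016/(-118007) = 340016*(-1/118007) = -340016/118007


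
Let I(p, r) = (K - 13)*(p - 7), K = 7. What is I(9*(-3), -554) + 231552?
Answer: 231756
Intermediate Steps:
I(p, r) = 42 - 6*p (I(p, r) = (7 - 13)*(p - 7) = -6*(-7 + p) = 42 - 6*p)
I(9*(-3), -554) + 231552 = (42 - 54*(-3)) + 231552 = (42 - 6*(-27)) + 231552 = (42 + 162) + 231552 = 204 + 231552 = 231756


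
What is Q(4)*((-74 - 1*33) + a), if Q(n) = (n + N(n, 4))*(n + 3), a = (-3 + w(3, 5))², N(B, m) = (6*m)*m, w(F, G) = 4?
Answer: -74200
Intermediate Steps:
N(B, m) = 6*m²
a = 1 (a = (-3 + 4)² = 1² = 1)
Q(n) = (3 + n)*(96 + n) (Q(n) = (n + 6*4²)*(n + 3) = (n + 6*16)*(3 + n) = (n + 96)*(3 + n) = (96 + n)*(3 + n) = (3 + n)*(96 + n))
Q(4)*((-74 - 1*33) + a) = (288 + 4² + 99*4)*((-74 - 1*33) + 1) = (288 + 16 + 396)*((-74 - 33) + 1) = 700*(-107 + 1) = 700*(-106) = -74200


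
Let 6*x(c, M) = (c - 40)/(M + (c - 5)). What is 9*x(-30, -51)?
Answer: 105/86 ≈ 1.2209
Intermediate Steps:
x(c, M) = (-40 + c)/(6*(-5 + M + c)) (x(c, M) = ((c - 40)/(M + (c - 5)))/6 = ((-40 + c)/(M + (-5 + c)))/6 = ((-40 + c)/(-5 + M + c))/6 = (-40 + c)/(6*(-5 + M + c)))
9*x(-30, -51) = 9*((-40 - 30)/(6*(-5 - 51 - 30))) = 9*((1/6)*(-70)/(-86)) = 9*((1/6)*(-1/86)*(-70)) = 9*(35/258) = 105/86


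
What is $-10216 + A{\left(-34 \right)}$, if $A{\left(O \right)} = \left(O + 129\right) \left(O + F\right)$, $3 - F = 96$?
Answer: $-22281$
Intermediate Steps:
$F = -93$ ($F = 3 - 96 = -93$)
$A{\left(O \right)} = \left(-93 + O\right) \left(129 + O\right)$ ($A{\left(O \right)} = \left(O + 129\right) \left(O - 93\right) = \left(129 + O\right) \left(-93 + O\right) = \left(-93 + O\right) \left(129 + O\right)$)
$-10216 + A{\left(-34 \right)} = -10216 + \left(-11997 + \left(-34\right)^{2} + 36 \left(-34\right)\right) = -10216 - 12065 = -22281$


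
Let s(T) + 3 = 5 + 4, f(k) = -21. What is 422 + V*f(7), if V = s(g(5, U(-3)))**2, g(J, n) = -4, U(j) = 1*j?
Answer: -334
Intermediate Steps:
U(j) = j
s(T) = 6 (s(T) = -3 + (5 + 4) = -3 + 9 = 6)
V = 36 (V = 6**2 = 36)
422 + V*f(7) = 422 + 36*(-21) = 422 - 756 = -334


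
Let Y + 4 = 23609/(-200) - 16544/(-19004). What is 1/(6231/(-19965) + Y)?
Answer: -1264716200/153645998509 ≈ -0.0082314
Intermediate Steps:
Y = -115139959/950200 (Y = -4 + (23609/(-200) - 16544/(-19004)) = -4 + (23609*(-1/200) - 16544*(-1/19004)) = -4 + (-23609/200 + 4136/4751) = -4 - 111339159/950200 = -115139959/950200 ≈ -121.17)
1/(6231/(-19965) + Y) = 1/(6231/(-19965) - 115139959/950200) = 1/(6231*(-1/19965) - 115139959/950200) = 1/(-2077/6655 - 115139959/950200) = 1/(-153645998509/1264716200) = -1264716200/153645998509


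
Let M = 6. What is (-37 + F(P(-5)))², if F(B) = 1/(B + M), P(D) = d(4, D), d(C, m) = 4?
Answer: 136161/100 ≈ 1361.6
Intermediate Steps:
P(D) = 4
F(B) = 1/(6 + B) (F(B) = 1/(B + 6) = 1/(6 + B))
(-37 + F(P(-5)))² = (-37 + 1/(6 + 4))² = (-37 + 1/10)² = (-37 + ⅒)² = (-369/10)² = 136161/100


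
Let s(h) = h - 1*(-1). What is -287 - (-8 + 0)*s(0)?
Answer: -279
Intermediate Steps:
s(h) = 1 + h (s(h) = h + 1 = 1 + h)
-287 - (-8 + 0)*s(0) = -287 - (-8 + 0)*(1 + 0) = -287 - (-8) = -287 - 1*(-8) = -287 + 8 = -279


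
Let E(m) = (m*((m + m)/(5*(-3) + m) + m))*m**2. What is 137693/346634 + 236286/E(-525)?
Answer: 6947838995127341/17490637105156250 ≈ 0.39723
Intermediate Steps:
E(m) = m**3*(m + 2*m/(-15 + m)) (E(m) = (m*((2*m)/(-15 + m) + m))*m**2 = (m*(2*m/(-15 + m) + m))*m**2 = (m*(m + 2*m/(-15 + m)))*m**2 = m**3*(m + 2*m/(-15 + m)))
137693/346634 + 236286/E(-525) = 137693/346634 + 236286/(((-525)**4*(-13 - 525)/(-15 - 525))) = 137693*(1/346634) + 236286/((75969140625*(-538)/(-540))) = 137693/346634 + 236286/((75969140625*(-1/540)*(-538))) = 137693/346634 + 236286/(151375546875/2) = 137693/346634 + 236286*(2/151375546875) = 137693/346634 + 157524/50458515625 = 6947838995127341/17490637105156250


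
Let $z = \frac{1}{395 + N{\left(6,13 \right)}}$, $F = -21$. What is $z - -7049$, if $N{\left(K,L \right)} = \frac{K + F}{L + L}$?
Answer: $\frac{72287521}{10255} \approx 7049.0$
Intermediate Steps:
$N{\left(K,L \right)} = \frac{-21 + K}{2 L}$ ($N{\left(K,L \right)} = \frac{K - 21}{L + L} = \frac{-21 + K}{2 L}$)
$z = \frac{26}{10255}$ ($z = \frac{1}{395 + \frac{-21 + 6}{2 \cdot 13}} = \frac{1}{395 + \frac{1}{2} \cdot \frac{1}{13} \left(-15\right)} = \frac{1}{395 - \frac{15}{26}} = \frac{1}{\frac{10255}{26}} = \frac{26}{10255} \approx 0.0025353$)
$z - -7049 = \frac{26}{10255} - -7049 = \frac{26}{10255} + 7049 = \frac{72287521}{10255}$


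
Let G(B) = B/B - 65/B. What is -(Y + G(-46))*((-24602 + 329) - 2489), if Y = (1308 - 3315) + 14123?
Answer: 7459198307/23 ≈ 3.2431e+8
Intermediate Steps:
G(B) = 1 - 65/B
Y = 12116 (Y = -2007 + 14123 = 12116)
-(Y + G(-46))*((-24602 + 329) - 2489) = -(12116 + (-65 - 46)/(-46))*((-24602 + 329) - 2489) = -(12116 - 1/46*(-111))*(-24273 - 2489) = -(12116 + 111/46)*(-26762) = -557447*(-26762)/46 = -1*(-7459198307/23) = 7459198307/23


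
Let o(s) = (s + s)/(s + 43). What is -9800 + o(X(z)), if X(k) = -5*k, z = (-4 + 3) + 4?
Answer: -137215/14 ≈ -9801.1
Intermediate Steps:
z = 3 (z = -1 + 4 = 3)
o(s) = 2*s/(43 + s) (o(s) = (2*s)/(43 + s) = 2*s/(43 + s))
-9800 + o(X(z)) = -9800 + 2*(-5*3)/(43 - 5*3) = -9800 + 2*(-15)/(43 - 15) = -9800 + 2*(-15)/28 = -9800 + 2*(-15)*(1/28) = -9800 - 15/14 = -137215/14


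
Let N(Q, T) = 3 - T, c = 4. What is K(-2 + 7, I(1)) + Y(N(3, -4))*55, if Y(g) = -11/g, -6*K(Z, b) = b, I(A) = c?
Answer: -1829/21 ≈ -87.095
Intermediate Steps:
I(A) = 4
K(Z, b) = -b/6
K(-2 + 7, I(1)) + Y(N(3, -4))*55 = -⅙*4 - 11/(3 - 1*(-4))*55 = -⅔ - 11/(3 + 4)*55 = -⅔ - 11/7*55 = -⅔ - 605/7 = -1829/21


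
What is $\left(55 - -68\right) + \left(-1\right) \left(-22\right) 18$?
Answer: $519$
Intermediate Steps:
$\left(55 - -68\right) + \left(-1\right) \left(-22\right) 18 = \left(55 + 68\right) + 22 \cdot 18 = 123 + 396 = 519$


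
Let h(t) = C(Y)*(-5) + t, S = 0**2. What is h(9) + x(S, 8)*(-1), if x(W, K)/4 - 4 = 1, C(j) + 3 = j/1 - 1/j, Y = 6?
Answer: -151/6 ≈ -25.167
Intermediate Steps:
C(j) = -3 + j - 1/j (C(j) = -3 + (j/1 - 1/j) = -3 + (j*1 - 1/j) = -3 + (j - 1/j) = -3 + j - 1/j)
S = 0
x(W, K) = 20 (x(W, K) = 16 + 4*1 = 16 + 4 = 20)
h(t) = -85/6 + t (h(t) = (-3 + 6 - 1/6)*(-5) + t = (17/6)*(-5) + t = -85/6 + t)
h(9) + x(S, 8)*(-1) = (-85/6 + 9) + 20*(-1) = -31/6 - 20 = -151/6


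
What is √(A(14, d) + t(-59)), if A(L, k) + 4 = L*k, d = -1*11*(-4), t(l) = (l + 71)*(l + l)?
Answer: 2*I*√201 ≈ 28.355*I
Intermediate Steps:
t(l) = 2*l*(71 + l) (t(l) = (71 + l)*(2*l) = 2*l*(71 + l))
d = 44 (d = -11*(-4) = 44)
A(L, k) = -4 + L*k
√(A(14, d) + t(-59)) = √((-4 + 14*44) + 2*(-59)*(71 - 59)) = √((-4 + 616) + 2*(-59)*12) = √(612 - 1416) = √(-804) = 2*I*√201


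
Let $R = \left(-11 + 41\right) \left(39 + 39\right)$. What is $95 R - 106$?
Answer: $222194$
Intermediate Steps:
$R = 2340$ ($R = 30 \cdot 78 = 2340$)
$95 R - 106 = 95 \cdot 2340 - 106 = 222300 - 106 = 222194$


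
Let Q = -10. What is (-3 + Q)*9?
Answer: -117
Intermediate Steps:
(-3 + Q)*9 = (-3 - 10)*9 = -13*9 = -117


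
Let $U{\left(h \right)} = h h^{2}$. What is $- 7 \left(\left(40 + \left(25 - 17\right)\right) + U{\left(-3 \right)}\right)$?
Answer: $-147$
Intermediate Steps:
$U{\left(h \right)} = h^{3}$
$- 7 \left(\left(40 + \left(25 - 17\right)\right) + U{\left(-3 \right)}\right) = - 7 \left(\left(40 + \left(25 - 17\right)\right) + \left(-3\right)^{3}\right) = - 7 \left(\left(40 + \left(25 - 17\right)\right) - 27\right) = - 7 \left(\left(40 + 8\right) - 27\right) = - 7 \left(48 - 27\right) = \left(-7\right) 21 = -147$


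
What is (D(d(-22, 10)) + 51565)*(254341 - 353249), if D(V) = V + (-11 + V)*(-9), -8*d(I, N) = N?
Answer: -5110971992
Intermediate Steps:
d(I, N) = -N/8
D(V) = 99 - 8*V (D(V) = V + (99 - 9*V) = 99 - 8*V)
(D(d(-22, 10)) + 51565)*(254341 - 353249) = ((99 - (-1)*10) + 51565)*(254341 - 353249) = ((99 - 8*(-5/4)) + 51565)*(-98908) = ((99 + 10) + 51565)*(-98908) = (109 + 51565)*(-98908) = 51674*(-98908) = -5110971992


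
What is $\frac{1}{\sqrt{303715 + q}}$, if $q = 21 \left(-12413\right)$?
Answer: $\frac{\sqrt{43042}}{43042} \approx 0.0048201$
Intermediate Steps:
$q = -260673$
$\frac{1}{\sqrt{303715 + q}} = \frac{1}{\sqrt{303715 - 260673}} = \frac{1}{\sqrt{43042}} = \frac{\sqrt{43042}}{43042}$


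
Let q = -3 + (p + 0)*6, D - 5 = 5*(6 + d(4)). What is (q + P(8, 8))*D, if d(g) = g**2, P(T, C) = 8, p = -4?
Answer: -2185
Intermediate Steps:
D = 115 (D = 5 + 5*(6 + 4**2) = 5 + 5*(6 + 16) = 5 + 5*22 = 5 + 110 = 115)
q = -27 (q = -3 + (-4 + 0)*6 = -3 - 4*6 = -3 - 24 = -27)
(q + P(8, 8))*D = (-27 + 8)*115 = -19*115 = -2185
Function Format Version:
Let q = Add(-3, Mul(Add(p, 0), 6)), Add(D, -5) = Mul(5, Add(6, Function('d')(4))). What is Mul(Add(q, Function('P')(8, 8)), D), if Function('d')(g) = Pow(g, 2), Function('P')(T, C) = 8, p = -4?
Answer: -2185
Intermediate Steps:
D = 115 (D = Add(5, Mul(5, Add(6, Pow(4, 2)))) = Add(5, Mul(5, Add(6, 16))) = Add(5, Mul(5, 22)) = Add(5, 110) = 115)
q = -27 (q = Add(-3, Mul(Add(-4, 0), 6)) = Add(-3, Mul(-4, 6)) = Add(-3, -24) = -27)
Mul(Add(q, Function('P')(8, 8)), D) = Mul(Add(-27, 8), 115) = Mul(-19, 115) = -2185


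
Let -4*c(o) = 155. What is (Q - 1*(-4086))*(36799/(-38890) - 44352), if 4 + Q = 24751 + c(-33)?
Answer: -198667203920983/155560 ≈ -1.2771e+9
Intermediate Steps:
c(o) = -155/4 (c(o) = -¼*155 = -155/4)
Q = 98833/4 (Q = -4 + (24751 - 155/4) = -4 + 98849/4 = 98833/4 ≈ 24708.)
(Q - 1*(-4086))*(36799/(-38890) - 44352) = (98833/4 - 1*(-4086))*(36799/(-38890) - 44352) = (98833/4 + 4086)*(36799*(-1/38890) - 44352) = 115177*(-36799/38890 - 44352)/4 = (115177/4)*(-1724886079/38890) = -198667203920983/155560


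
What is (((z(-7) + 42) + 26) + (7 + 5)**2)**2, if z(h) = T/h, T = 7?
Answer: 44521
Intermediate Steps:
z(h) = 7/h
(((z(-7) + 42) + 26) + (7 + 5)**2)**2 = (((7/(-7) + 42) + 26) + (7 + 5)**2)**2 = (((7*(-1/7) + 42) + 26) + 12**2)**2 = (((-1 + 42) + 26) + 144)**2 = ((41 + 26) + 144)**2 = (67 + 144)**2 = 211**2 = 44521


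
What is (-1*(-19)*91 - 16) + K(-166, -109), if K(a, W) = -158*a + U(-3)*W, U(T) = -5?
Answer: 28486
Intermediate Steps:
K(a, W) = -158*a - 5*W
(-1*(-19)*91 - 16) + K(-166, -109) = (-1*(-19)*91 - 16) + (-158*(-166) - 5*(-109)) = (19*91 - 16) + (26228 + 545) = (1729 - 16) + 26773 = 1713 + 26773 = 28486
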